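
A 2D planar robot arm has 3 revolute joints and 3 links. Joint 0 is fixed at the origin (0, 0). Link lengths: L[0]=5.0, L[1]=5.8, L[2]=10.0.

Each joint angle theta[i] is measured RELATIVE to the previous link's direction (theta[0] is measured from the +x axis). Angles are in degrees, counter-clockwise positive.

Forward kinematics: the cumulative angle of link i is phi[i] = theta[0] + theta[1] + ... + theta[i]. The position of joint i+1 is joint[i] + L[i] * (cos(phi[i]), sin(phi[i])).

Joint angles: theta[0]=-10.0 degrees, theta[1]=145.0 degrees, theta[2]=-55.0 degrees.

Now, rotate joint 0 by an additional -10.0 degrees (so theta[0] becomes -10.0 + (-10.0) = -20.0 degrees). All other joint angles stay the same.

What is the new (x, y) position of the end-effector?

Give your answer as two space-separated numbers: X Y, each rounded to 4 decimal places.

Answer: 4.7919 12.4379

Derivation:
joint[0] = (0.0000, 0.0000)  (base)
link 0: phi[0] = -20 = -20 deg
  cos(-20 deg) = 0.9397, sin(-20 deg) = -0.3420
  joint[1] = (0.0000, 0.0000) + 5 * (0.9397, -0.3420) = (0.0000 + 4.6985, 0.0000 + -1.7101) = (4.6985, -1.7101)
link 1: phi[1] = -20 + 145 = 125 deg
  cos(125 deg) = -0.5736, sin(125 deg) = 0.8192
  joint[2] = (4.6985, -1.7101) + 5.8 * (-0.5736, 0.8192) = (4.6985 + -3.3267, -1.7101 + 4.7511) = (1.3717, 3.0410)
link 2: phi[2] = -20 + 145 + -55 = 70 deg
  cos(70 deg) = 0.3420, sin(70 deg) = 0.9397
  joint[3] = (1.3717, 3.0410) + 10 * (0.3420, 0.9397) = (1.3717 + 3.4202, 3.0410 + 9.3969) = (4.7919, 12.4379)
End effector: (4.7919, 12.4379)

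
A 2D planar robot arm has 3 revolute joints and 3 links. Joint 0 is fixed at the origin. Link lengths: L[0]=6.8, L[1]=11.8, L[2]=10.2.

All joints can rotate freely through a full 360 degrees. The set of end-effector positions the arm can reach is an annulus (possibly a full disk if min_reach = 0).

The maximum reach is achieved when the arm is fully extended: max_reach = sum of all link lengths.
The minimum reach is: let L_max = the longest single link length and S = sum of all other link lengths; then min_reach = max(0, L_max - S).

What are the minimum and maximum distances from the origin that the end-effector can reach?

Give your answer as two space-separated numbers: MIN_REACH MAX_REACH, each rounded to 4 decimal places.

Link lengths: [6.8, 11.8, 10.2]
max_reach = 6.8 + 11.8 + 10.2 = 28.8
L_max = max([6.8, 11.8, 10.2]) = 11.8
S (sum of others) = 28.8 - 11.8 = 17
min_reach = max(0, 11.8 - 17) = max(0, -5.2) = 0

Answer: 0.0000 28.8000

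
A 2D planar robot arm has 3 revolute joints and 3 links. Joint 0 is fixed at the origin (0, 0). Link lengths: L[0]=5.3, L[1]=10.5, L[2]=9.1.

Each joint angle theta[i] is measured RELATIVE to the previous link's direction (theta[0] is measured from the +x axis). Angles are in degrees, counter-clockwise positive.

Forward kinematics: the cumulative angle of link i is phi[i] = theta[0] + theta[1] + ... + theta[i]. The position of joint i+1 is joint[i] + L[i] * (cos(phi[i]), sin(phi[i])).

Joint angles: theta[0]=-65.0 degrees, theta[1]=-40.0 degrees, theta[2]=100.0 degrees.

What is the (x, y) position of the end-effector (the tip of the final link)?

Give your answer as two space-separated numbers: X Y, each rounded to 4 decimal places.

joint[0] = (0.0000, 0.0000)  (base)
link 0: phi[0] = -65 = -65 deg
  cos(-65 deg) = 0.4226, sin(-65 deg) = -0.9063
  joint[1] = (0.0000, 0.0000) + 5.3 * (0.4226, -0.9063) = (0.0000 + 2.2399, 0.0000 + -4.8034) = (2.2399, -4.8034)
link 1: phi[1] = -65 + -40 = -105 deg
  cos(-105 deg) = -0.2588, sin(-105 deg) = -0.9659
  joint[2] = (2.2399, -4.8034) + 10.5 * (-0.2588, -0.9659) = (2.2399 + -2.7176, -4.8034 + -10.1422) = (-0.4777, -14.9457)
link 2: phi[2] = -65 + -40 + 100 = -5 deg
  cos(-5 deg) = 0.9962, sin(-5 deg) = -0.0872
  joint[3] = (-0.4777, -14.9457) + 9.1 * (0.9962, -0.0872) = (-0.4777 + 9.0654, -14.9457 + -0.7931) = (8.5876, -15.7388)
End effector: (8.5876, -15.7388)

Answer: 8.5876 -15.7388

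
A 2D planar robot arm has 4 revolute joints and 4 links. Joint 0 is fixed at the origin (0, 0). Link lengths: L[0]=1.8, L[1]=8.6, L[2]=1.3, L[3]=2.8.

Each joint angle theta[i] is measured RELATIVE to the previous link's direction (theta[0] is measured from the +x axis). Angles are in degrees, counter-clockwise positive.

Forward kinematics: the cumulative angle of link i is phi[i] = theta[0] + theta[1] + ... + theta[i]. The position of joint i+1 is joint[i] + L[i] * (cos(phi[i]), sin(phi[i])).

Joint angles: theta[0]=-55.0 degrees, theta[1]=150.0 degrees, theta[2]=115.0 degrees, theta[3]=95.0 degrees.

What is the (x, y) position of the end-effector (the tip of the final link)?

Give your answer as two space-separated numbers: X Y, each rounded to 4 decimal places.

Answer: 0.7631 4.1492

Derivation:
joint[0] = (0.0000, 0.0000)  (base)
link 0: phi[0] = -55 = -55 deg
  cos(-55 deg) = 0.5736, sin(-55 deg) = -0.8192
  joint[1] = (0.0000, 0.0000) + 1.8 * (0.5736, -0.8192) = (0.0000 + 1.0324, 0.0000 + -1.4745) = (1.0324, -1.4745)
link 1: phi[1] = -55 + 150 = 95 deg
  cos(95 deg) = -0.0872, sin(95 deg) = 0.9962
  joint[2] = (1.0324, -1.4745) + 8.6 * (-0.0872, 0.9962) = (1.0324 + -0.7495, -1.4745 + 8.5673) = (0.2829, 7.0928)
link 2: phi[2] = -55 + 150 + 115 = 210 deg
  cos(210 deg) = -0.8660, sin(210 deg) = -0.5000
  joint[3] = (0.2829, 7.0928) + 1.3 * (-0.8660, -0.5000) = (0.2829 + -1.1258, 7.0928 + -0.6500) = (-0.8429, 6.4428)
link 3: phi[3] = -55 + 150 + 115 + 95 = 305 deg
  cos(305 deg) = 0.5736, sin(305 deg) = -0.8192
  joint[4] = (-0.8429, 6.4428) + 2.8 * (0.5736, -0.8192) = (-0.8429 + 1.6060, 6.4428 + -2.2936) = (0.7631, 4.1492)
End effector: (0.7631, 4.1492)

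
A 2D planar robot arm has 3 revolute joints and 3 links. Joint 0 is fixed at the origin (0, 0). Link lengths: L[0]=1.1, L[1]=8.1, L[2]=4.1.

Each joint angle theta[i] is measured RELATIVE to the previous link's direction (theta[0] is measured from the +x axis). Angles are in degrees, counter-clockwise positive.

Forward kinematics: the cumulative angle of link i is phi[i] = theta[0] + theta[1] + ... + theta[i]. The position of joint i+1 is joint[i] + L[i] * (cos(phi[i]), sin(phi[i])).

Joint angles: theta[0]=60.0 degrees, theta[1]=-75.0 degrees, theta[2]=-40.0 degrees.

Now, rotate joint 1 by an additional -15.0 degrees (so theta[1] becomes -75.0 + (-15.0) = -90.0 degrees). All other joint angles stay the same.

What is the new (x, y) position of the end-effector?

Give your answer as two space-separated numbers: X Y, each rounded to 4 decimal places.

joint[0] = (0.0000, 0.0000)  (base)
link 0: phi[0] = 60 = 60 deg
  cos(60 deg) = 0.5000, sin(60 deg) = 0.8660
  joint[1] = (0.0000, 0.0000) + 1.1 * (0.5000, 0.8660) = (0.0000 + 0.5500, 0.0000 + 0.9526) = (0.5500, 0.9526)
link 1: phi[1] = 60 + -90 = -30 deg
  cos(-30 deg) = 0.8660, sin(-30 deg) = -0.5000
  joint[2] = (0.5500, 0.9526) + 8.1 * (0.8660, -0.5000) = (0.5500 + 7.0148, 0.9526 + -4.0500) = (7.5648, -3.0974)
link 2: phi[2] = 60 + -90 + -40 = -70 deg
  cos(-70 deg) = 0.3420, sin(-70 deg) = -0.9397
  joint[3] = (7.5648, -3.0974) + 4.1 * (0.3420, -0.9397) = (7.5648 + 1.4023, -3.0974 + -3.8527) = (8.9671, -6.9501)
End effector: (8.9671, -6.9501)

Answer: 8.9671 -6.9501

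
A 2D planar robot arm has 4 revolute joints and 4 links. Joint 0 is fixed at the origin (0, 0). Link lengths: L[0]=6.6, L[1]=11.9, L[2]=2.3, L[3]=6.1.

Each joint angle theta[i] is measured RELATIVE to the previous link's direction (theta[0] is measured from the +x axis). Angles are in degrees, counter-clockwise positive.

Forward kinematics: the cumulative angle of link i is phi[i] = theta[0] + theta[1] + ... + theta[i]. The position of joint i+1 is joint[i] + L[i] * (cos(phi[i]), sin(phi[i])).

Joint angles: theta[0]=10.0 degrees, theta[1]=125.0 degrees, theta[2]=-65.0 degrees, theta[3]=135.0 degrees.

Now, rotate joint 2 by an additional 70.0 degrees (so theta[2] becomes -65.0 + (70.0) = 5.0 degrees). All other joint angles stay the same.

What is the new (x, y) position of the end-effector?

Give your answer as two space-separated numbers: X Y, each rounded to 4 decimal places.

joint[0] = (0.0000, 0.0000)  (base)
link 0: phi[0] = 10 = 10 deg
  cos(10 deg) = 0.9848, sin(10 deg) = 0.1736
  joint[1] = (0.0000, 0.0000) + 6.6 * (0.9848, 0.1736) = (0.0000 + 6.4997, 0.0000 + 1.1461) = (6.4997, 1.1461)
link 1: phi[1] = 10 + 125 = 135 deg
  cos(135 deg) = -0.7071, sin(135 deg) = 0.7071
  joint[2] = (6.4997, 1.1461) + 11.9 * (-0.7071, 0.7071) = (6.4997 + -8.4146, 1.1461 + 8.4146) = (-1.9148, 9.5606)
link 2: phi[2] = 10 + 125 + 5 = 140 deg
  cos(140 deg) = -0.7660, sin(140 deg) = 0.6428
  joint[3] = (-1.9148, 9.5606) + 2.3 * (-0.7660, 0.6428) = (-1.9148 + -1.7619, 9.5606 + 1.4784) = (-3.6767, 11.0391)
link 3: phi[3] = 10 + 125 + 5 + 135 = 275 deg
  cos(275 deg) = 0.0872, sin(275 deg) = -0.9962
  joint[4] = (-3.6767, 11.0391) + 6.1 * (0.0872, -0.9962) = (-3.6767 + 0.5317, 11.0391 + -6.0768) = (-3.1451, 4.9623)
End effector: (-3.1451, 4.9623)

Answer: -3.1451 4.9623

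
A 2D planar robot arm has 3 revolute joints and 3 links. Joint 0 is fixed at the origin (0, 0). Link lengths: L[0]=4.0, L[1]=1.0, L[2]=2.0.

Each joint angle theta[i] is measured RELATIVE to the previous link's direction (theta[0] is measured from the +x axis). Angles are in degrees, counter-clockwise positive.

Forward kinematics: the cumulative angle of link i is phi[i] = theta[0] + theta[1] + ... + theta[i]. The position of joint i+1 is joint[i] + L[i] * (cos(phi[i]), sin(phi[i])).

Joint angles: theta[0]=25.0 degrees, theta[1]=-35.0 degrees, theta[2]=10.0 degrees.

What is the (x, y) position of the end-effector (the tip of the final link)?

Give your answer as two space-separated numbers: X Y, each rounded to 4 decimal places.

Answer: 6.6100 1.5168

Derivation:
joint[0] = (0.0000, 0.0000)  (base)
link 0: phi[0] = 25 = 25 deg
  cos(25 deg) = 0.9063, sin(25 deg) = 0.4226
  joint[1] = (0.0000, 0.0000) + 4 * (0.9063, 0.4226) = (0.0000 + 3.6252, 0.0000 + 1.6905) = (3.6252, 1.6905)
link 1: phi[1] = 25 + -35 = -10 deg
  cos(-10 deg) = 0.9848, sin(-10 deg) = -0.1736
  joint[2] = (3.6252, 1.6905) + 1 * (0.9848, -0.1736) = (3.6252 + 0.9848, 1.6905 + -0.1736) = (4.6100, 1.5168)
link 2: phi[2] = 25 + -35 + 10 = 0 deg
  cos(0 deg) = 1.0000, sin(0 deg) = 0.0000
  joint[3] = (4.6100, 1.5168) + 2 * (1.0000, 0.0000) = (4.6100 + 2.0000, 1.5168 + 0.0000) = (6.6100, 1.5168)
End effector: (6.6100, 1.5168)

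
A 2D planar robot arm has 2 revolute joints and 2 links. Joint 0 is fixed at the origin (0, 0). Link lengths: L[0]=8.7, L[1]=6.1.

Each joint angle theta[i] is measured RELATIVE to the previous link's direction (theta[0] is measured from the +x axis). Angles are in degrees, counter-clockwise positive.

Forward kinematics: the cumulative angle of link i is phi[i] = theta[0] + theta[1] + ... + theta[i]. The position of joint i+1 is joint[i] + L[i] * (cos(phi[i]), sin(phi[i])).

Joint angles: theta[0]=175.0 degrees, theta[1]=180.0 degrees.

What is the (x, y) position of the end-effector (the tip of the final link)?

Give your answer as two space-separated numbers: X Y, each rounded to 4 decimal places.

joint[0] = (0.0000, 0.0000)  (base)
link 0: phi[0] = 175 = 175 deg
  cos(175 deg) = -0.9962, sin(175 deg) = 0.0872
  joint[1] = (0.0000, 0.0000) + 8.7 * (-0.9962, 0.0872) = (0.0000 + -8.6669, 0.0000 + 0.7583) = (-8.6669, 0.7583)
link 1: phi[1] = 175 + 180 = 355 deg
  cos(355 deg) = 0.9962, sin(355 deg) = -0.0872
  joint[2] = (-8.6669, 0.7583) + 6.1 * (0.9962, -0.0872) = (-8.6669 + 6.0768, 0.7583 + -0.5317) = (-2.5901, 0.2266)
End effector: (-2.5901, 0.2266)

Answer: -2.5901 0.2266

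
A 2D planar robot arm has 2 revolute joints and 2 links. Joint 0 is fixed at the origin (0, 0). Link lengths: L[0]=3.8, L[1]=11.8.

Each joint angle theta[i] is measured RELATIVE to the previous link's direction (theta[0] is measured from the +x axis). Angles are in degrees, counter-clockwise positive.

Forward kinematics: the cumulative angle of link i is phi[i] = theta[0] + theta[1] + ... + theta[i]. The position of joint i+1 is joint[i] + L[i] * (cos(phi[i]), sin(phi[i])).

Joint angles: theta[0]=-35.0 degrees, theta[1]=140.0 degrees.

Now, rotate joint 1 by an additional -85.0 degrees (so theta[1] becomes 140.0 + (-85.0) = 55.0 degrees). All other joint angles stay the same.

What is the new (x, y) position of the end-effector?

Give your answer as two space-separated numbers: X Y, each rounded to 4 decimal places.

Answer: 14.2012 1.8562

Derivation:
joint[0] = (0.0000, 0.0000)  (base)
link 0: phi[0] = -35 = -35 deg
  cos(-35 deg) = 0.8192, sin(-35 deg) = -0.5736
  joint[1] = (0.0000, 0.0000) + 3.8 * (0.8192, -0.5736) = (0.0000 + 3.1128, 0.0000 + -2.1796) = (3.1128, -2.1796)
link 1: phi[1] = -35 + 55 = 20 deg
  cos(20 deg) = 0.9397, sin(20 deg) = 0.3420
  joint[2] = (3.1128, -2.1796) + 11.8 * (0.9397, 0.3420) = (3.1128 + 11.0884, -2.1796 + 4.0358) = (14.2012, 1.8562)
End effector: (14.2012, 1.8562)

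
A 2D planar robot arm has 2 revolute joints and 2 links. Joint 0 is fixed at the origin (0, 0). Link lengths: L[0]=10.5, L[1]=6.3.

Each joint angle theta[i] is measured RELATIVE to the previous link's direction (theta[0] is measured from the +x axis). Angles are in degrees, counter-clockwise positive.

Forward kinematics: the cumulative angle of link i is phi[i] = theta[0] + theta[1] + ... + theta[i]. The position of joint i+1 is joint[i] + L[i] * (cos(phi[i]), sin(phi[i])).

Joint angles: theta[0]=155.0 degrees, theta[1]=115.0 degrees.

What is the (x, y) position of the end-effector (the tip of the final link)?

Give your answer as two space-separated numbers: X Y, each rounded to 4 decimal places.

joint[0] = (0.0000, 0.0000)  (base)
link 0: phi[0] = 155 = 155 deg
  cos(155 deg) = -0.9063, sin(155 deg) = 0.4226
  joint[1] = (0.0000, 0.0000) + 10.5 * (-0.9063, 0.4226) = (0.0000 + -9.5162, 0.0000 + 4.4375) = (-9.5162, 4.4375)
link 1: phi[1] = 155 + 115 = 270 deg
  cos(270 deg) = -0.0000, sin(270 deg) = -1.0000
  joint[2] = (-9.5162, 4.4375) + 6.3 * (-0.0000, -1.0000) = (-9.5162 + -0.0000, 4.4375 + -6.3000) = (-9.5162, -1.8625)
End effector: (-9.5162, -1.8625)

Answer: -9.5162 -1.8625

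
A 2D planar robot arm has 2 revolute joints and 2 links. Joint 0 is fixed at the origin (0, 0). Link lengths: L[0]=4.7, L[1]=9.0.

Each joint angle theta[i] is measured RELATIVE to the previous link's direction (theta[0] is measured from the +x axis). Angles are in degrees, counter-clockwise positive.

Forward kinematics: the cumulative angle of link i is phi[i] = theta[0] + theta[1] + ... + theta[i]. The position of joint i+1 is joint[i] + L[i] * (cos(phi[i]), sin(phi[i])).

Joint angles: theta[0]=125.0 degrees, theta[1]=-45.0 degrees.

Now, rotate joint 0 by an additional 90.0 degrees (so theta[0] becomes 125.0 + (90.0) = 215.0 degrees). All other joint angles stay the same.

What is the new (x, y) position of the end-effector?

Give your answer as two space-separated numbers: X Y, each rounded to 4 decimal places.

joint[0] = (0.0000, 0.0000)  (base)
link 0: phi[0] = 215 = 215 deg
  cos(215 deg) = -0.8192, sin(215 deg) = -0.5736
  joint[1] = (0.0000, 0.0000) + 4.7 * (-0.8192, -0.5736) = (0.0000 + -3.8500, 0.0000 + -2.6958) = (-3.8500, -2.6958)
link 1: phi[1] = 215 + -45 = 170 deg
  cos(170 deg) = -0.9848, sin(170 deg) = 0.1736
  joint[2] = (-3.8500, -2.6958) + 9 * (-0.9848, 0.1736) = (-3.8500 + -8.8633, -2.6958 + 1.5628) = (-12.7133, -1.1330)
End effector: (-12.7133, -1.1330)

Answer: -12.7133 -1.1330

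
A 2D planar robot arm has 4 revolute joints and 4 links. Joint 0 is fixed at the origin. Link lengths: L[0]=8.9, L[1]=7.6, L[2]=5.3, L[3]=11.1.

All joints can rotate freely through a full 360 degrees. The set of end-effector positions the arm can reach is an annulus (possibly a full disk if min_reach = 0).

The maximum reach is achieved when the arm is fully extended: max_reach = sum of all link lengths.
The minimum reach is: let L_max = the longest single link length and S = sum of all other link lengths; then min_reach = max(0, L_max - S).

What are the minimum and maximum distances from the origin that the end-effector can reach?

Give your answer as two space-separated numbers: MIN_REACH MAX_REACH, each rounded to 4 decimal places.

Answer: 0.0000 32.9000

Derivation:
Link lengths: [8.9, 7.6, 5.3, 11.1]
max_reach = 8.9 + 7.6 + 5.3 + 11.1 = 32.9
L_max = max([8.9, 7.6, 5.3, 11.1]) = 11.1
S (sum of others) = 32.9 - 11.1 = 21.8
min_reach = max(0, 11.1 - 21.8) = max(0, -10.7) = 0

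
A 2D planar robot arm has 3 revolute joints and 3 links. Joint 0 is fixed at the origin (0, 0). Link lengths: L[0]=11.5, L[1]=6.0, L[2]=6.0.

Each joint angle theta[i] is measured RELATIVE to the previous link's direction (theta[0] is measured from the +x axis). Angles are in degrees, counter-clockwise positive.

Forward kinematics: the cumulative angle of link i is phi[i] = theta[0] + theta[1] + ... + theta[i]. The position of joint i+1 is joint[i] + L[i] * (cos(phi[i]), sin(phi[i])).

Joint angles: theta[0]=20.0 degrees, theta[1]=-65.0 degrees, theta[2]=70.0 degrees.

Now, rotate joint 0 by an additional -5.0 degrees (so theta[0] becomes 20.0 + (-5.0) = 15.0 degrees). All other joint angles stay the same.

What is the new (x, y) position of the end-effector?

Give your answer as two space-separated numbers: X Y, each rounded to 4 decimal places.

joint[0] = (0.0000, 0.0000)  (base)
link 0: phi[0] = 15 = 15 deg
  cos(15 deg) = 0.9659, sin(15 deg) = 0.2588
  joint[1] = (0.0000, 0.0000) + 11.5 * (0.9659, 0.2588) = (0.0000 + 11.1081, 0.0000 + 2.9764) = (11.1081, 2.9764)
link 1: phi[1] = 15 + -65 = -50 deg
  cos(-50 deg) = 0.6428, sin(-50 deg) = -0.7660
  joint[2] = (11.1081, 2.9764) + 6 * (0.6428, -0.7660) = (11.1081 + 3.8567, 2.9764 + -4.5963) = (14.9649, -1.6198)
link 2: phi[2] = 15 + -65 + 70 = 20 deg
  cos(20 deg) = 0.9397, sin(20 deg) = 0.3420
  joint[3] = (14.9649, -1.6198) + 6 * (0.9397, 0.3420) = (14.9649 + 5.6382, -1.6198 + 2.0521) = (20.6030, 0.4323)
End effector: (20.6030, 0.4323)

Answer: 20.6030 0.4323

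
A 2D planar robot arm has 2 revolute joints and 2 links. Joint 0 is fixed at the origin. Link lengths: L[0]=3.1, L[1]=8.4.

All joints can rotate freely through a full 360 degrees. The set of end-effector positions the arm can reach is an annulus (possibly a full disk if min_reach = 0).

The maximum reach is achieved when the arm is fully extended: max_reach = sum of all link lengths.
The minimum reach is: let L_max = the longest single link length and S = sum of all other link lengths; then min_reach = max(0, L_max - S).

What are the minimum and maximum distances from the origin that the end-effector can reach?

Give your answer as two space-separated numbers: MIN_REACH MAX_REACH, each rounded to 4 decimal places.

Answer: 5.3000 11.5000

Derivation:
Link lengths: [3.1, 8.4]
max_reach = 3.1 + 8.4 = 11.5
L_max = max([3.1, 8.4]) = 8.4
S (sum of others) = 11.5 - 8.4 = 3.1
min_reach = max(0, 8.4 - 3.1) = max(0, 5.3) = 5.3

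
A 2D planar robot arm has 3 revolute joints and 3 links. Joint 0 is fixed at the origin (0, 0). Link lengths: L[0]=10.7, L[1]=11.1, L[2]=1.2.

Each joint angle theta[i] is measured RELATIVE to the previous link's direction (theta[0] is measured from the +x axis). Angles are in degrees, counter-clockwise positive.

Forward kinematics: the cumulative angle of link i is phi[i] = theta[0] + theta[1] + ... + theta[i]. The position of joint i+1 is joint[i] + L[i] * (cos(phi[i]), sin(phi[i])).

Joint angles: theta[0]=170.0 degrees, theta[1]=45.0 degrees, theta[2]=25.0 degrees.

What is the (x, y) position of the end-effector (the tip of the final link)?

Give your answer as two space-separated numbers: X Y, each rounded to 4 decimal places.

joint[0] = (0.0000, 0.0000)  (base)
link 0: phi[0] = 170 = 170 deg
  cos(170 deg) = -0.9848, sin(170 deg) = 0.1736
  joint[1] = (0.0000, 0.0000) + 10.7 * (-0.9848, 0.1736) = (0.0000 + -10.5374, 0.0000 + 1.8580) = (-10.5374, 1.8580)
link 1: phi[1] = 170 + 45 = 215 deg
  cos(215 deg) = -0.8192, sin(215 deg) = -0.5736
  joint[2] = (-10.5374, 1.8580) + 11.1 * (-0.8192, -0.5736) = (-10.5374 + -9.0926, 1.8580 + -6.3667) = (-19.6300, -4.5087)
link 2: phi[2] = 170 + 45 + 25 = 240 deg
  cos(240 deg) = -0.5000, sin(240 deg) = -0.8660
  joint[3] = (-19.6300, -4.5087) + 1.2 * (-0.5000, -0.8660) = (-19.6300 + -0.6000, -4.5087 + -1.0392) = (-20.2300, -5.5479)
End effector: (-20.2300, -5.5479)

Answer: -20.2300 -5.5479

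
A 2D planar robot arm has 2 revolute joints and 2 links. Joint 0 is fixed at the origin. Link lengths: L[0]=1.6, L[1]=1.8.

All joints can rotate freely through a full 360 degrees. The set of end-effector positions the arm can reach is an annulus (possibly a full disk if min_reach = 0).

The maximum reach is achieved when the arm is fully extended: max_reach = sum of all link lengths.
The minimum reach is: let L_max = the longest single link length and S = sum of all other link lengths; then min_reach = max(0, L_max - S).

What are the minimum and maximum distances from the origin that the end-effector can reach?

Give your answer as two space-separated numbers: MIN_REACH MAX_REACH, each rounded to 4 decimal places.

Link lengths: [1.6, 1.8]
max_reach = 1.6 + 1.8 = 3.4
L_max = max([1.6, 1.8]) = 1.8
S (sum of others) = 3.4 - 1.8 = 1.6
min_reach = max(0, 1.8 - 1.6) = max(0, 0.2) = 0.2

Answer: 0.2000 3.4000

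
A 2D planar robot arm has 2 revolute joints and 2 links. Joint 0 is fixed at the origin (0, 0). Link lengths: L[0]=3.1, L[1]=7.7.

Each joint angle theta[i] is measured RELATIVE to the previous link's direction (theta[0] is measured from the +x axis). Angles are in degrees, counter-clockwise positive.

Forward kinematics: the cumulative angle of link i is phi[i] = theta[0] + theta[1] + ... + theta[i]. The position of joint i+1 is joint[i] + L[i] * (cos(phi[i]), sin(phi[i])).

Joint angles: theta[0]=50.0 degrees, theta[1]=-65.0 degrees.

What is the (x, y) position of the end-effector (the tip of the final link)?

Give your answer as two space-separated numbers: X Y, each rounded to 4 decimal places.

joint[0] = (0.0000, 0.0000)  (base)
link 0: phi[0] = 50 = 50 deg
  cos(50 deg) = 0.6428, sin(50 deg) = 0.7660
  joint[1] = (0.0000, 0.0000) + 3.1 * (0.6428, 0.7660) = (0.0000 + 1.9926, 0.0000 + 2.3747) = (1.9926, 2.3747)
link 1: phi[1] = 50 + -65 = -15 deg
  cos(-15 deg) = 0.9659, sin(-15 deg) = -0.2588
  joint[2] = (1.9926, 2.3747) + 7.7 * (0.9659, -0.2588) = (1.9926 + 7.4376, 2.3747 + -1.9929) = (9.4303, 0.3818)
End effector: (9.4303, 0.3818)

Answer: 9.4303 0.3818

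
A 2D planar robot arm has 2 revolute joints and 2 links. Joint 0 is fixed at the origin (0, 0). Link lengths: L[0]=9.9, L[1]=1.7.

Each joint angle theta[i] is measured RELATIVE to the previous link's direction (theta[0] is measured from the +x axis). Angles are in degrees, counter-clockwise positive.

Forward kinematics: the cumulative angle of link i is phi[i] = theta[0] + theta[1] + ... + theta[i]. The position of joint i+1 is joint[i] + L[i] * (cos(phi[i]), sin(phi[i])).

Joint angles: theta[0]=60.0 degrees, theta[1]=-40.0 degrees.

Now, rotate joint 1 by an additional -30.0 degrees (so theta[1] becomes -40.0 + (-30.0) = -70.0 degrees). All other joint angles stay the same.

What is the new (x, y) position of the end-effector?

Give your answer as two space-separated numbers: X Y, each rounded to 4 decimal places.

Answer: 6.6242 8.2784

Derivation:
joint[0] = (0.0000, 0.0000)  (base)
link 0: phi[0] = 60 = 60 deg
  cos(60 deg) = 0.5000, sin(60 deg) = 0.8660
  joint[1] = (0.0000, 0.0000) + 9.9 * (0.5000, 0.8660) = (0.0000 + 4.9500, 0.0000 + 8.5737) = (4.9500, 8.5737)
link 1: phi[1] = 60 + -70 = -10 deg
  cos(-10 deg) = 0.9848, sin(-10 deg) = -0.1736
  joint[2] = (4.9500, 8.5737) + 1.7 * (0.9848, -0.1736) = (4.9500 + 1.6742, 8.5737 + -0.2952) = (6.6242, 8.2784)
End effector: (6.6242, 8.2784)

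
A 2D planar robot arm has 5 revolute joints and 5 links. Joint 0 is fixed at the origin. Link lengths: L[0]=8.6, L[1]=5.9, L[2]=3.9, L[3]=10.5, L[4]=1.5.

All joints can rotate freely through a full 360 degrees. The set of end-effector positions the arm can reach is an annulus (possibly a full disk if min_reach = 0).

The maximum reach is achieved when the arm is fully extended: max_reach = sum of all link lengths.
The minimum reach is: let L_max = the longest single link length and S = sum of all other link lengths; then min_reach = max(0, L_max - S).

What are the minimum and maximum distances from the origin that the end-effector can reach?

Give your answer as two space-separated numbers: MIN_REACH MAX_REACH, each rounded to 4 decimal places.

Link lengths: [8.6, 5.9, 3.9, 10.5, 1.5]
max_reach = 8.6 + 5.9 + 3.9 + 10.5 + 1.5 = 30.4
L_max = max([8.6, 5.9, 3.9, 10.5, 1.5]) = 10.5
S (sum of others) = 30.4 - 10.5 = 19.9
min_reach = max(0, 10.5 - 19.9) = max(0, -9.4) = 0

Answer: 0.0000 30.4000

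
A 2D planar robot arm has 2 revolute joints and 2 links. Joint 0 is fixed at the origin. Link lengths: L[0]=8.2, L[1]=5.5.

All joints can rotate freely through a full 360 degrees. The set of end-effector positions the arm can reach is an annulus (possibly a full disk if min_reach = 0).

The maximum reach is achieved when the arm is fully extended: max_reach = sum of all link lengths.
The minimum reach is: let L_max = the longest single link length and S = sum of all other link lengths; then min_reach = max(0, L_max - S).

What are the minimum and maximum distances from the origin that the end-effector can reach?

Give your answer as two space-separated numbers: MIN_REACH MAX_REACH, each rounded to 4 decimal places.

Answer: 2.7000 13.7000

Derivation:
Link lengths: [8.2, 5.5]
max_reach = 8.2 + 5.5 = 13.7
L_max = max([8.2, 5.5]) = 8.2
S (sum of others) = 13.7 - 8.2 = 5.5
min_reach = max(0, 8.2 - 5.5) = max(0, 2.7) = 2.7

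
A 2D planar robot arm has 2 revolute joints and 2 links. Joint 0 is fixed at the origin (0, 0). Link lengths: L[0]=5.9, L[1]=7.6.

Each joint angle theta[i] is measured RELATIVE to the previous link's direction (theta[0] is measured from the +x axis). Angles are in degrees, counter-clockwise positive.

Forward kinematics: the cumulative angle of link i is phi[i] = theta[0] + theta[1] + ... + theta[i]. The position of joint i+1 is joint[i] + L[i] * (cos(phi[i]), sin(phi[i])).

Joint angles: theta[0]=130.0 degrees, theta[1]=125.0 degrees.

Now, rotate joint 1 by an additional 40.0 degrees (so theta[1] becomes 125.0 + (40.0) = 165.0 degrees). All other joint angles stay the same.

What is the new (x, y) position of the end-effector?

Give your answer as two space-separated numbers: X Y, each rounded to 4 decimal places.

Answer: -0.5805 -2.3683

Derivation:
joint[0] = (0.0000, 0.0000)  (base)
link 0: phi[0] = 130 = 130 deg
  cos(130 deg) = -0.6428, sin(130 deg) = 0.7660
  joint[1] = (0.0000, 0.0000) + 5.9 * (-0.6428, 0.7660) = (0.0000 + -3.7924, 0.0000 + 4.5197) = (-3.7924, 4.5197)
link 1: phi[1] = 130 + 165 = 295 deg
  cos(295 deg) = 0.4226, sin(295 deg) = -0.9063
  joint[2] = (-3.7924, 4.5197) + 7.6 * (0.4226, -0.9063) = (-3.7924 + 3.2119, 4.5197 + -6.8879) = (-0.5805, -2.3683)
End effector: (-0.5805, -2.3683)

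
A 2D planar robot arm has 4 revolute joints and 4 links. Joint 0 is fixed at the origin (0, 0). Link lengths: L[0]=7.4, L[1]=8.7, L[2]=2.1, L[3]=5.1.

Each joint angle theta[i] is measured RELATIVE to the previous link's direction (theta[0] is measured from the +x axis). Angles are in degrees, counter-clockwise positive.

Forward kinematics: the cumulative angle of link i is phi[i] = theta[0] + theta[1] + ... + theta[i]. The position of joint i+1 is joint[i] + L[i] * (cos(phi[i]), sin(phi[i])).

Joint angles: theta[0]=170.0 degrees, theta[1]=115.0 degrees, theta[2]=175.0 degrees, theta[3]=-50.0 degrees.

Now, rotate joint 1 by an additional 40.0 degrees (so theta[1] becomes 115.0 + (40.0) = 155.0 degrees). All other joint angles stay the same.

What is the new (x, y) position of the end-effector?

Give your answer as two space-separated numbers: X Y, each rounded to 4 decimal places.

joint[0] = (0.0000, 0.0000)  (base)
link 0: phi[0] = 170 = 170 deg
  cos(170 deg) = -0.9848, sin(170 deg) = 0.1736
  joint[1] = (0.0000, 0.0000) + 7.4 * (-0.9848, 0.1736) = (0.0000 + -7.2876, 0.0000 + 1.2850) = (-7.2876, 1.2850)
link 1: phi[1] = 170 + 155 = 325 deg
  cos(325 deg) = 0.8192, sin(325 deg) = -0.5736
  joint[2] = (-7.2876, 1.2850) + 8.7 * (0.8192, -0.5736) = (-7.2876 + 7.1266, 1.2850 + -4.9901) = (-0.1610, -3.7051)
link 2: phi[2] = 170 + 155 + 175 = 500 deg
  cos(500 deg) = -0.7660, sin(500 deg) = 0.6428
  joint[3] = (-0.1610, -3.7051) + 2.1 * (-0.7660, 0.6428) = (-0.1610 + -1.6087, -3.7051 + 1.3499) = (-1.7696, -2.3553)
link 3: phi[3] = 170 + 155 + 175 + -50 = 450 deg
  cos(450 deg) = 0.0000, sin(450 deg) = 1.0000
  joint[4] = (-1.7696, -2.3553) + 5.1 * (0.0000, 1.0000) = (-1.7696 + 0.0000, -2.3553 + 5.1000) = (-1.7696, 2.7447)
End effector: (-1.7696, 2.7447)

Answer: -1.7696 2.7447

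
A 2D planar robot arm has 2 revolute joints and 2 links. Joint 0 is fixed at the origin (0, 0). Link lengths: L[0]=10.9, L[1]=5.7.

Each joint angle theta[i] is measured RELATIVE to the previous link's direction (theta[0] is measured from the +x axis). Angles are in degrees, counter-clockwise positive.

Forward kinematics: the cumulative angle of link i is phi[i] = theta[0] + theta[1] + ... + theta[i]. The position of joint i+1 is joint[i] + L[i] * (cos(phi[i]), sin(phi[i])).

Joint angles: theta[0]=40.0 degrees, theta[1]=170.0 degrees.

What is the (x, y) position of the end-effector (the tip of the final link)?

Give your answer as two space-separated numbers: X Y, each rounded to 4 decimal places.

joint[0] = (0.0000, 0.0000)  (base)
link 0: phi[0] = 40 = 40 deg
  cos(40 deg) = 0.7660, sin(40 deg) = 0.6428
  joint[1] = (0.0000, 0.0000) + 10.9 * (0.7660, 0.6428) = (0.0000 + 8.3499, 0.0000 + 7.0064) = (8.3499, 7.0064)
link 1: phi[1] = 40 + 170 = 210 deg
  cos(210 deg) = -0.8660, sin(210 deg) = -0.5000
  joint[2] = (8.3499, 7.0064) + 5.7 * (-0.8660, -0.5000) = (8.3499 + -4.9363, 7.0064 + -2.8500) = (3.4135, 4.1564)
End effector: (3.4135, 4.1564)

Answer: 3.4135 4.1564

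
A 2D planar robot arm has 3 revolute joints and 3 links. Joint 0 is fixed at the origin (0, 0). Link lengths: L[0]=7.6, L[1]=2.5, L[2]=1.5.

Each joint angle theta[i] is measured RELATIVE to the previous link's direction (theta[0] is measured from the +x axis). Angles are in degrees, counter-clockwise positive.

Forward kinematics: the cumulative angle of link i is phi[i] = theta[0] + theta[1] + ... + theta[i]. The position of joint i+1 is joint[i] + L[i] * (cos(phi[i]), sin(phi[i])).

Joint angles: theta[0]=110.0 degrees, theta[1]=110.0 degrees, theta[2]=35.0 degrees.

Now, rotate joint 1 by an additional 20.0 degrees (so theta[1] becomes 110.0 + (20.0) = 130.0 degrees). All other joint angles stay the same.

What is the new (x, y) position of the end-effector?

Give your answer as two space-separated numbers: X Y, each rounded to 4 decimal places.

Answer: -3.7186 3.4823

Derivation:
joint[0] = (0.0000, 0.0000)  (base)
link 0: phi[0] = 110 = 110 deg
  cos(110 deg) = -0.3420, sin(110 deg) = 0.9397
  joint[1] = (0.0000, 0.0000) + 7.6 * (-0.3420, 0.9397) = (0.0000 + -2.5994, 0.0000 + 7.1417) = (-2.5994, 7.1417)
link 1: phi[1] = 110 + 130 = 240 deg
  cos(240 deg) = -0.5000, sin(240 deg) = -0.8660
  joint[2] = (-2.5994, 7.1417) + 2.5 * (-0.5000, -0.8660) = (-2.5994 + -1.2500, 7.1417 + -2.1651) = (-3.8494, 4.9766)
link 2: phi[2] = 110 + 130 + 35 = 275 deg
  cos(275 deg) = 0.0872, sin(275 deg) = -0.9962
  joint[3] = (-3.8494, 4.9766) + 1.5 * (0.0872, -0.9962) = (-3.8494 + 0.1307, 4.9766 + -1.4943) = (-3.7186, 3.4823)
End effector: (-3.7186, 3.4823)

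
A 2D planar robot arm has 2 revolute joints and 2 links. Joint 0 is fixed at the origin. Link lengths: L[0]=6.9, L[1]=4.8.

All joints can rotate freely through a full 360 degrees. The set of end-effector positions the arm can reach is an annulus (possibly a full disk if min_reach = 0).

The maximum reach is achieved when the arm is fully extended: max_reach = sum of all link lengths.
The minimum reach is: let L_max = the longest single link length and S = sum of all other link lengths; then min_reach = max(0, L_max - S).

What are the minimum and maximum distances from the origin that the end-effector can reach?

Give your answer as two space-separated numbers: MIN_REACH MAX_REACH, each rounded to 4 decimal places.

Answer: 2.1000 11.7000

Derivation:
Link lengths: [6.9, 4.8]
max_reach = 6.9 + 4.8 = 11.7
L_max = max([6.9, 4.8]) = 6.9
S (sum of others) = 11.7 - 6.9 = 4.8
min_reach = max(0, 6.9 - 4.8) = max(0, 2.1) = 2.1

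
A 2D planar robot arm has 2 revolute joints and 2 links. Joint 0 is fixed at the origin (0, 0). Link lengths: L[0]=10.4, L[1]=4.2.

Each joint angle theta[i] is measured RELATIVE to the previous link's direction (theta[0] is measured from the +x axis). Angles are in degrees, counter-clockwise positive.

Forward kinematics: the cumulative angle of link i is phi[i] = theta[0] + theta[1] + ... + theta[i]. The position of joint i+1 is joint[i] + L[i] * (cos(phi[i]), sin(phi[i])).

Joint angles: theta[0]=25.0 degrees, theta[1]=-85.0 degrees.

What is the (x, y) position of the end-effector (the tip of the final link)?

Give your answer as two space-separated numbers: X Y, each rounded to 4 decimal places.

Answer: 11.5256 0.7579

Derivation:
joint[0] = (0.0000, 0.0000)  (base)
link 0: phi[0] = 25 = 25 deg
  cos(25 deg) = 0.9063, sin(25 deg) = 0.4226
  joint[1] = (0.0000, 0.0000) + 10.4 * (0.9063, 0.4226) = (0.0000 + 9.4256, 0.0000 + 4.3952) = (9.4256, 4.3952)
link 1: phi[1] = 25 + -85 = -60 deg
  cos(-60 deg) = 0.5000, sin(-60 deg) = -0.8660
  joint[2] = (9.4256, 4.3952) + 4.2 * (0.5000, -0.8660) = (9.4256 + 2.1000, 4.3952 + -3.6373) = (11.5256, 0.7579)
End effector: (11.5256, 0.7579)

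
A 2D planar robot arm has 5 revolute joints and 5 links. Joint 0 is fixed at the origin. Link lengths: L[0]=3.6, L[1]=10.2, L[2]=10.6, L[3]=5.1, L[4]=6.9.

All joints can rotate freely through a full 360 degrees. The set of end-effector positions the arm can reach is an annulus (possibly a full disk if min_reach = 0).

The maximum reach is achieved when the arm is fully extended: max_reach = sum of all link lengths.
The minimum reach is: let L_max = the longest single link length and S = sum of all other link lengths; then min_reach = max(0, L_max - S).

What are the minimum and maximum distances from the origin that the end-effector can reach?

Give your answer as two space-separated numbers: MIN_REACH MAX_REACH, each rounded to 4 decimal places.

Link lengths: [3.6, 10.2, 10.6, 5.1, 6.9]
max_reach = 3.6 + 10.2 + 10.6 + 5.1 + 6.9 = 36.4
L_max = max([3.6, 10.2, 10.6, 5.1, 6.9]) = 10.6
S (sum of others) = 36.4 - 10.6 = 25.8
min_reach = max(0, 10.6 - 25.8) = max(0, -15.2) = 0

Answer: 0.0000 36.4000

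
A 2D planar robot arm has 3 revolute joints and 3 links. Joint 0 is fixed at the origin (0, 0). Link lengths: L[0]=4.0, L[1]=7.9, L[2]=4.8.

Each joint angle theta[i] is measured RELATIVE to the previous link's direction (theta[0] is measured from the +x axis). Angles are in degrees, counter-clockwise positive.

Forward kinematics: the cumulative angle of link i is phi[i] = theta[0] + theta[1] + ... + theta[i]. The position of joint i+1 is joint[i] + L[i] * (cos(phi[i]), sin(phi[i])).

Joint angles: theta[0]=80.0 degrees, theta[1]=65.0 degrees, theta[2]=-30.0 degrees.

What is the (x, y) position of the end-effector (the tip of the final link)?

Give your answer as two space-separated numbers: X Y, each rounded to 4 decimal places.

joint[0] = (0.0000, 0.0000)  (base)
link 0: phi[0] = 80 = 80 deg
  cos(80 deg) = 0.1736, sin(80 deg) = 0.9848
  joint[1] = (0.0000, 0.0000) + 4 * (0.1736, 0.9848) = (0.0000 + 0.6946, 0.0000 + 3.9392) = (0.6946, 3.9392)
link 1: phi[1] = 80 + 65 = 145 deg
  cos(145 deg) = -0.8192, sin(145 deg) = 0.5736
  joint[2] = (0.6946, 3.9392) + 7.9 * (-0.8192, 0.5736) = (0.6946 + -6.4713, 3.9392 + 4.5313) = (-5.7767, 8.4705)
link 2: phi[2] = 80 + 65 + -30 = 115 deg
  cos(115 deg) = -0.4226, sin(115 deg) = 0.9063
  joint[3] = (-5.7767, 8.4705) + 4.8 * (-0.4226, 0.9063) = (-5.7767 + -2.0286, 8.4705 + 4.3503) = (-7.8053, 12.8208)
End effector: (-7.8053, 12.8208)

Answer: -7.8053 12.8208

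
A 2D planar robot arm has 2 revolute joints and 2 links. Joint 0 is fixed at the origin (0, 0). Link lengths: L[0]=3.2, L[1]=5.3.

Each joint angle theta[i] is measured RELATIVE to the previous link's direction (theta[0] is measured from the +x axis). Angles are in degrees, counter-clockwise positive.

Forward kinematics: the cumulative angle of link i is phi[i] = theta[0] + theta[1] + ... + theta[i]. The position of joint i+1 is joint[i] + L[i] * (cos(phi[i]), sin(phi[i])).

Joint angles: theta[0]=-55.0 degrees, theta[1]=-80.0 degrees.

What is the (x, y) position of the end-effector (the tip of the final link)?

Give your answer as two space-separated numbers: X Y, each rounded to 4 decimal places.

Answer: -1.9122 -6.3690

Derivation:
joint[0] = (0.0000, 0.0000)  (base)
link 0: phi[0] = -55 = -55 deg
  cos(-55 deg) = 0.5736, sin(-55 deg) = -0.8192
  joint[1] = (0.0000, 0.0000) + 3.2 * (0.5736, -0.8192) = (0.0000 + 1.8354, 0.0000 + -2.6213) = (1.8354, -2.6213)
link 1: phi[1] = -55 + -80 = -135 deg
  cos(-135 deg) = -0.7071, sin(-135 deg) = -0.7071
  joint[2] = (1.8354, -2.6213) + 5.3 * (-0.7071, -0.7071) = (1.8354 + -3.7477, -2.6213 + -3.7477) = (-1.9122, -6.3690)
End effector: (-1.9122, -6.3690)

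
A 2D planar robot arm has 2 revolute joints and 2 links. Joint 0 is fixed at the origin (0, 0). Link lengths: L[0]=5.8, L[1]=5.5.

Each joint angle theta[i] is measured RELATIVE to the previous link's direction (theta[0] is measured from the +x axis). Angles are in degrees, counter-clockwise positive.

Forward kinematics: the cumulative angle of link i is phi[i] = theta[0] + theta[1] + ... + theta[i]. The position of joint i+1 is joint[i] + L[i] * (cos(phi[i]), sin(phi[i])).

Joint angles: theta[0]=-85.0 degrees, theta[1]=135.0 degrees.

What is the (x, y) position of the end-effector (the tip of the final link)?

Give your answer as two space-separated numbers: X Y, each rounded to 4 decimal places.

Answer: 4.0408 -1.5647

Derivation:
joint[0] = (0.0000, 0.0000)  (base)
link 0: phi[0] = -85 = -85 deg
  cos(-85 deg) = 0.0872, sin(-85 deg) = -0.9962
  joint[1] = (0.0000, 0.0000) + 5.8 * (0.0872, -0.9962) = (0.0000 + 0.5055, 0.0000 + -5.7779) = (0.5055, -5.7779)
link 1: phi[1] = -85 + 135 = 50 deg
  cos(50 deg) = 0.6428, sin(50 deg) = 0.7660
  joint[2] = (0.5055, -5.7779) + 5.5 * (0.6428, 0.7660) = (0.5055 + 3.5353, -5.7779 + 4.2132) = (4.0408, -1.5647)
End effector: (4.0408, -1.5647)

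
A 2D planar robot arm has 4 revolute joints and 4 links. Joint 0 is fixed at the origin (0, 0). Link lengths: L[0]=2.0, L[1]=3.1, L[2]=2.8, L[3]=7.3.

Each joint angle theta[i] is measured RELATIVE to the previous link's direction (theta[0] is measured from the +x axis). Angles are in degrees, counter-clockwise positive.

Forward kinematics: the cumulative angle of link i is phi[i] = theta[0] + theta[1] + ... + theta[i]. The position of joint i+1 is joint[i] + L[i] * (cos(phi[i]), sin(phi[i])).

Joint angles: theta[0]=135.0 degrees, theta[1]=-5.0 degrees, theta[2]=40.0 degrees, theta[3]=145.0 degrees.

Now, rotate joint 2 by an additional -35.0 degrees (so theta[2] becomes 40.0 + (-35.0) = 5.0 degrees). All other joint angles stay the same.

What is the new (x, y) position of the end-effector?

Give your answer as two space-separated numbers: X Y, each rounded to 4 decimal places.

Answer: -4.1191 -1.4202

Derivation:
joint[0] = (0.0000, 0.0000)  (base)
link 0: phi[0] = 135 = 135 deg
  cos(135 deg) = -0.7071, sin(135 deg) = 0.7071
  joint[1] = (0.0000, 0.0000) + 2 * (-0.7071, 0.7071) = (0.0000 + -1.4142, 0.0000 + 1.4142) = (-1.4142, 1.4142)
link 1: phi[1] = 135 + -5 = 130 deg
  cos(130 deg) = -0.6428, sin(130 deg) = 0.7660
  joint[2] = (-1.4142, 1.4142) + 3.1 * (-0.6428, 0.7660) = (-1.4142 + -1.9926, 1.4142 + 2.3747) = (-3.4069, 3.7890)
link 2: phi[2] = 135 + -5 + 5 = 135 deg
  cos(135 deg) = -0.7071, sin(135 deg) = 0.7071
  joint[3] = (-3.4069, 3.7890) + 2.8 * (-0.7071, 0.7071) = (-3.4069 + -1.9799, 3.7890 + 1.9799) = (-5.3868, 5.7689)
link 3: phi[3] = 135 + -5 + 5 + 145 = 280 deg
  cos(280 deg) = 0.1736, sin(280 deg) = -0.9848
  joint[4] = (-5.3868, 5.7689) + 7.3 * (0.1736, -0.9848) = (-5.3868 + 1.2676, 5.7689 + -7.1891) = (-4.1191, -1.4202)
End effector: (-4.1191, -1.4202)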